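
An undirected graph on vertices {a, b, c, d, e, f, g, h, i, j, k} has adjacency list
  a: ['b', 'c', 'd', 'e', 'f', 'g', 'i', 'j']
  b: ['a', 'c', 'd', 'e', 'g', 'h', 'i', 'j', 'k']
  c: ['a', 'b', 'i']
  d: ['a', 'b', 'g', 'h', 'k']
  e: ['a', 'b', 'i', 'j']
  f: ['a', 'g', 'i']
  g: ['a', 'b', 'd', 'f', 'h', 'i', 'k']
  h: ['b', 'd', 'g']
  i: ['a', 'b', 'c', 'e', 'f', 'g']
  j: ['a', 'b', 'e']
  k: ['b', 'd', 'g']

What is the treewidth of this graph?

3

A width-3 tree decomposition is:
Bags: B1 = {a, b, g, i}  B2 = {a, b, d, g}  B3 = {a, b, e, i}  B4 = {b, d, g, h}  B5 = {a, b, c, i}  B6 = {a, f, g, i}  B7 = {a, b, e, j}  B8 = {b, d, g, k}
Tree: B1–B2, B1–B3, B2–B4, B3–B5, B1–B6, B3–B7, B4–B8
Each bag holds 4 vertices, so the decomposition has width 3, which upper-bounds the treewidth. On the other hand G contains the 4-clique {a, f, g, i}. A clique must lie in a single bag of any decomposition, so no decomposition can have width below 3. The upper and lower bounds meet at 3, so that is the treewidth.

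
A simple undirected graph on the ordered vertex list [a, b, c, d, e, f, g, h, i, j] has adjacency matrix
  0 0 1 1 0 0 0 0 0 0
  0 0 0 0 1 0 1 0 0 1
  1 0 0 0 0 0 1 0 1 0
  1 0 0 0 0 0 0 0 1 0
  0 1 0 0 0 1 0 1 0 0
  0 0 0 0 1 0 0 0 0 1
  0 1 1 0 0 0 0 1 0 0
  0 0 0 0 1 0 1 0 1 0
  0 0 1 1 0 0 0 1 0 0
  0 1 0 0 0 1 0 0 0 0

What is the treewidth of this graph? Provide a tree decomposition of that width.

Every bag has size at most 3, so the width is 3 − 1 = 2 and tw(G) ≤ 2. Since f–j–b–e–f is a cycle in G, G is not acyclic. Forests are exactly the graphs of treewidth ≤ 1, so tw(G) ≥ 2. Combining the bounds, tw(G) = 2.

Treewidth 2.
Bags: B1 = {e, f, j}  B2 = {b, e, j}  B3 = {b, e, h}  B4 = {b, g, h}  B5 = {g, h, i}  B6 = {c, g, i}  B7 = {c, d, i}  B8 = {a, c, d}
Tree: B1–B2, B2–B3, B3–B4, B4–B5, B5–B6, B6–B7, B7–B8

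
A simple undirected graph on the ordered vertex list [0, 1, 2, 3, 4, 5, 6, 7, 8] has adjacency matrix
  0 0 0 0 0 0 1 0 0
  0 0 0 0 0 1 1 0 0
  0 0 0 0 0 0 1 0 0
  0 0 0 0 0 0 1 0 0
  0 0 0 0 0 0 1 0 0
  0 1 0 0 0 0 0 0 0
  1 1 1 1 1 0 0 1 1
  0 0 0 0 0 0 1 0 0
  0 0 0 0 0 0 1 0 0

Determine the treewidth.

1

A width-1 tree decomposition is:
Bags: B1 = {0, 6}  B2 = {6, 8}  B3 = {1, 6}  B4 = {3, 6}  B5 = {2, 6}  B6 = {6, 7}  B7 = {1, 5}  B8 = {4, 6}
Tree: B1–B2, B2–B3, B2–B4, B4–B5, B3–B6, B3–B7, B2–B8
Every bag has size at most 2, so the width is 2 − 1 = 1 and tw(G) ≤ 1. G has an edge, so its treewidth is at least 1. The upper and lower bounds meet at 1, so that is the treewidth.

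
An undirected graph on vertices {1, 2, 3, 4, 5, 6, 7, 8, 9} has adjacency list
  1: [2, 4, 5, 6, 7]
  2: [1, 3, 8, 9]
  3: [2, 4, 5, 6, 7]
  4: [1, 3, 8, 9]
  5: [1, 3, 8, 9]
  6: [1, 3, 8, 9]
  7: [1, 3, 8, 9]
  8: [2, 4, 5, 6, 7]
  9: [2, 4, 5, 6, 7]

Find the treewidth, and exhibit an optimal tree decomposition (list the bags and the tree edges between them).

Every bag has size at most 5, so the width is 5 − 1 = 4 and tw(G) ≤ 4. For the lower bound: the 5 vertex sets {7,9}, {3,6}, {1,5}, {8}, {4} are disjoint, each induces a connected subgraph, and every pair is joined by at least one edge of G. Contracting each set to a single vertex therefore yields K_{5} as a minor, and since treewidth is minor-monotone, tw(G) ≥ tw(K_{5}) = 4. The upper and lower bounds meet at 4, so that is the treewidth.

Treewidth 4.
Bags: B1 = {1, 3, 7, 8, 9}  B2 = {1, 3, 6, 8, 9}  B3 = {1, 3, 5, 8, 9}  B4 = {1, 3, 4, 8, 9}  B5 = {1, 2, 3, 8, 9}
Tree: B1–B2, B2–B3, B3–B4, B4–B5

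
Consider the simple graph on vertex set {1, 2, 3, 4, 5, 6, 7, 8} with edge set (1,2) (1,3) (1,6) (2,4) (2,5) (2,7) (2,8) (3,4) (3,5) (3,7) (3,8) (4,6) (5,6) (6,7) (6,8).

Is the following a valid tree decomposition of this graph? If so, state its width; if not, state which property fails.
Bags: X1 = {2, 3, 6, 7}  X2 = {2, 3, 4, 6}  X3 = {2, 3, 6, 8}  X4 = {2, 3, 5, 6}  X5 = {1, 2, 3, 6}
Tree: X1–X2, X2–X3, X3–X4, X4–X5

Yes; width 3.

Checking the three conditions: (i) the bags cover all of {1, 2, 3, 4, 5, 6, 7, 8}; (ii) for each edge, some bag contains both endpoints; (iii) the bags containing any fixed vertex form a subtree. All hold, so the decomposition is valid with width 4 − 1 = 3.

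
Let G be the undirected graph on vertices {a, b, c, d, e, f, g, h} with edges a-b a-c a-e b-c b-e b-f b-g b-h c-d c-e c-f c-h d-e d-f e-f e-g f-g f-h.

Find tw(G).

3

A width-3 tree decomposition is:
Bags: B1 = {b, e, f, g}  B2 = {b, c, e, f}  B3 = {b, c, f, h}  B4 = {c, d, e, f}  B5 = {a, b, c, e}
Tree: B1–B2, B2–B3, B2–B4, B2–B5
Each bag holds 4 vertices, so the decomposition has width 3, which upper-bounds the treewidth. On the other hand G contains the 4-clique {a, b, c, e}. A clique must lie in a single bag of any decomposition, so no decomposition can have width below 3. The upper and lower bounds meet at 3, so that is the treewidth.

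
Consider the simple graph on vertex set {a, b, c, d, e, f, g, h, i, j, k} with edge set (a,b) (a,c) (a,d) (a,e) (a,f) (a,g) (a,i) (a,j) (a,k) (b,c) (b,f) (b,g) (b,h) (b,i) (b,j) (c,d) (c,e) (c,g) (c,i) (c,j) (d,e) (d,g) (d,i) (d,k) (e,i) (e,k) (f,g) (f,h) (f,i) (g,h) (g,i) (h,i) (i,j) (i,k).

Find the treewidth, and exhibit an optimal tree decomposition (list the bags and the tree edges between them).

Treewidth 4.
One optimal decomposition is:
Bags: B1 = {a, b, c, g, i}  B2 = {a, c, d, g, i}  B3 = {a, b, f, g, i}  B4 = {b, f, g, h, i}  B5 = {a, c, d, e, i}  B6 = {a, b, c, i, j}  B7 = {a, d, e, i, k}
Tree: B1–B2, B1–B3, B3–B4, B2–B5, B1–B6, B5–B7

The largest bag has 5 vertices, giving width 4; this decomposition certifies tw(G) ≤ 4. On the other hand G contains the 5-clique {b, f, g, h, i}. A clique must lie in a single bag of any decomposition, so no decomposition can have width below 4. The upper and lower bounds meet at 4, so that is the treewidth.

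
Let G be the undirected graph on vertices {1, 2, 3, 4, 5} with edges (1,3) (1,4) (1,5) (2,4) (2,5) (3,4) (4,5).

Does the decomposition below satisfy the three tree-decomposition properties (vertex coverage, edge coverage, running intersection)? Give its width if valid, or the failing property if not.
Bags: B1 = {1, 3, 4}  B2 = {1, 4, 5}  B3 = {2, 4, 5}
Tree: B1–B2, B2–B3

Every vertex of G appears in some bag (union = {1, 2, 3, 4, 5}); every edge is covered by a bag; and for each vertex v the set of bags containing v is connected in the bag tree. The decomposition is therefore valid. The largest bag has 3 vertices, so the width is 2.

Yes; width 2.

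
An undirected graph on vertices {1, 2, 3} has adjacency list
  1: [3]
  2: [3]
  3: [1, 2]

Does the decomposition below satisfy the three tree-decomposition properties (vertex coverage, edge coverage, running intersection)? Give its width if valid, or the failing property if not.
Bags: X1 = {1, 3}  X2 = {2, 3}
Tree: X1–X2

Yes; width 1.

Every vertex of G appears in some bag (union = {1, 2, 3}); every edge is covered by a bag; and for each vertex v the set of bags containing v is connected in the bag tree. The decomposition is therefore valid. The largest bag has 2 vertices, so the width is 1.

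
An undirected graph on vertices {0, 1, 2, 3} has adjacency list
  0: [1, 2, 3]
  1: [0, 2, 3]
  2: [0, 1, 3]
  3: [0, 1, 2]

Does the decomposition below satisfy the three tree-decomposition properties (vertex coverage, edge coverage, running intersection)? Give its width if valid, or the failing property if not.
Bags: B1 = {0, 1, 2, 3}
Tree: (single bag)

Yes; width 3.

Every vertex of G appears in some bag (union = {0, 1, 2, 3}); every edge is covered by a bag; and for each vertex v the set of bags containing v is connected in the bag tree. The decomposition is therefore valid. The largest bag has 4 vertices, so the width is 3.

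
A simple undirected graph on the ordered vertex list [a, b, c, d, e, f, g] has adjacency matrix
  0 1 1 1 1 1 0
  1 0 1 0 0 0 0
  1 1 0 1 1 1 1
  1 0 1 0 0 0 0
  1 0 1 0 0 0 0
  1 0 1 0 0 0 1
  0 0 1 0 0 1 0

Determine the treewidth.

2

A width-2 tree decomposition is:
Bags: B1 = {a, c, f}  B2 = {a, b, c}  B3 = {a, c, d}  B4 = {c, f, g}  B5 = {a, c, e}
Tree: B1–B2, B1–B3, B1–B4, B1–B5
The largest bag has 3 vertices, giving width 2; this decomposition certifies tw(G) ≤ 2. For the lower bound, the 3 vertices {c, f, g} are pairwise adjacent, and any tree decomposition puts a clique entirely inside one bag — forcing width ≥ 2. The upper and lower bounds meet at 2, so that is the treewidth.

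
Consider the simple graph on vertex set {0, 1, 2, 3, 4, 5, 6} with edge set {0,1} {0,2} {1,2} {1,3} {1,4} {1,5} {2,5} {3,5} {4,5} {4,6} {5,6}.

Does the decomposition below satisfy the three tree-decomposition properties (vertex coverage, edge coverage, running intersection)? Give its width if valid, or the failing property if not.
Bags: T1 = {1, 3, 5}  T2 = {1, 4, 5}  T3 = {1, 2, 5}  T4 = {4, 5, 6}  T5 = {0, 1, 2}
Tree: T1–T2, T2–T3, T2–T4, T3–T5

Vertex coverage: the bags together contain {0, 1, 2, 3, 4, 5, 6}, the full vertex set. Edge coverage: each edge of G has both endpoints in at least one bag. Running intersection: for every vertex, the bags containing it form a connected subtree. All three properties hold, so this is a valid tree decomposition of width max|bag| − 1 = 2, and hence tw(G) ≤ 2.

Yes; width 2.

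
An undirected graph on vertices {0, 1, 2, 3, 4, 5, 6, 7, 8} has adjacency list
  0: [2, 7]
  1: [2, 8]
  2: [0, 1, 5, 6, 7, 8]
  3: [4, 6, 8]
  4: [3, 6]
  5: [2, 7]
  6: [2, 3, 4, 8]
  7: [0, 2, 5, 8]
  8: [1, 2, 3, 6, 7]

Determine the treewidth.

2

A width-2 tree decomposition is:
Bags: B1 = {1, 2, 8}  B2 = {2, 7, 8}  B3 = {2, 6, 8}  B4 = {3, 6, 8}  B5 = {2, 5, 7}  B6 = {3, 4, 6}  B7 = {0, 2, 7}
Tree: B1–B2, B1–B3, B3–B4, B2–B5, B4–B6, B5–B7
The largest bag has 3 vertices, giving width 2; this decomposition certifies tw(G) ≤ 2. For the lower bound, the 3 vertices {1, 2, 8} are pairwise adjacent, and any tree decomposition puts a clique entirely inside one bag — forcing width ≥ 2. Therefore the treewidth is 2.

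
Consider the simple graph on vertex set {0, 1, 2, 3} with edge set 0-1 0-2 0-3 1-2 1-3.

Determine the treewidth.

A width-2 tree decomposition is:
Bags: B1 = {0, 1, 3}  B2 = {0, 1, 2}
Tree: B1–B2
Each bag holds 3 vertices, so the decomposition has width 2, which upper-bounds the treewidth. For the lower bound, the 3 vertices {0, 1, 2} are pairwise adjacent, and any tree decomposition puts a clique entirely inside one bag — forcing width ≥ 2. The upper and lower bounds meet at 2, so that is the treewidth.

2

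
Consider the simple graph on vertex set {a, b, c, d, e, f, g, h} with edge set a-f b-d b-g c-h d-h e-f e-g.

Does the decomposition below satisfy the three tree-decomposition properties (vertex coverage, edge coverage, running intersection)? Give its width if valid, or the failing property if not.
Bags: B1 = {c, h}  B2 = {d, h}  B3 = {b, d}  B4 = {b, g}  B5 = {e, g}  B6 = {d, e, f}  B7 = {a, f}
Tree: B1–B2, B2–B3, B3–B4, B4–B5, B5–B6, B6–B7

A tree decomposition must satisfy three properties: every vertex lies in some bag; for every edge, both endpoints lie together in some bag; and for every vertex, the bags containing it form a connected subtree. Here bags containing vertex d are not connected in the tree, so the decomposition is invalid.

No — bags containing vertex d are not connected in the tree.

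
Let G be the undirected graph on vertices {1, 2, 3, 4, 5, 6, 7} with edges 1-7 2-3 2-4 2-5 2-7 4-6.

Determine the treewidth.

A width-1 tree decomposition is:
Bags: B1 = {2, 4}  B2 = {2, 3}  B3 = {2, 7}  B4 = {4, 6}  B5 = {1, 7}  B6 = {2, 5}
Tree: B1–B2, B2–B3, B1–B4, B3–B5, B1–B6
Every bag has size at most 2, so the width is 2 − 1 = 1 and tw(G) ≤ 1. G has an edge, so its treewidth is at least 1. The upper and lower bounds meet at 1, so that is the treewidth.

1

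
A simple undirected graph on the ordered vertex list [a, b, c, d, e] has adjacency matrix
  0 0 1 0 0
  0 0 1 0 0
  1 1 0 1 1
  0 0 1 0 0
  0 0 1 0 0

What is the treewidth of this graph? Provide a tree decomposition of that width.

Each bag holds 2 vertices, so the decomposition has width 1, which upper-bounds the treewidth. Since G has at least one edge (e.g. c–b), it is not an edgeless graph, so tw(G) ≥ 1. The upper and lower bounds meet at 1, so that is the treewidth.

Treewidth 1.
Bags: B1 = {b, c}  B2 = {a, c}  B3 = {c, e}  B4 = {c, d}
Tree: B1–B2, B1–B3, B1–B4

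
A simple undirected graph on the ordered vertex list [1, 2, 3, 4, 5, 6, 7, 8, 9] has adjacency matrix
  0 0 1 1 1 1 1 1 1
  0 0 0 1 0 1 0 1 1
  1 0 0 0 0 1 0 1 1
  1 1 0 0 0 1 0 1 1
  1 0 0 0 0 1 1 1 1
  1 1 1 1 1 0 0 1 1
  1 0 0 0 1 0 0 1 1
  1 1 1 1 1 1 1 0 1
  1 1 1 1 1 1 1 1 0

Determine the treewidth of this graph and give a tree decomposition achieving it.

Treewidth 4.
One optimal decomposition is:
Bags: B1 = {1, 5, 6, 8, 9}  B2 = {1, 5, 7, 8, 9}  B3 = {1, 4, 6, 8, 9}  B4 = {2, 4, 6, 8, 9}  B5 = {1, 3, 6, 8, 9}
Tree: B1–B2, B1–B3, B3–B4, B3–B5

The largest bag has 5 vertices, giving width 4; this decomposition certifies tw(G) ≤ 4. On the other hand G contains the 5-clique {1, 3, 6, 8, 9}. A clique must lie in a single bag of any decomposition, so no decomposition can have width below 4. The upper and lower bounds meet at 4, so that is the treewidth.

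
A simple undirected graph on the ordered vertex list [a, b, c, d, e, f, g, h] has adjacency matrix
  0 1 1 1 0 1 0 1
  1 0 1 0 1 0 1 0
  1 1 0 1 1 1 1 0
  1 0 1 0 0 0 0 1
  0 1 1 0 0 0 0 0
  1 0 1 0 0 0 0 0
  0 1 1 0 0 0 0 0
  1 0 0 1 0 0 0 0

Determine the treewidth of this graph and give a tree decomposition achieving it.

Each bag holds 3 vertices, so the decomposition has width 2, which upper-bounds the treewidth. On the other hand G contains the 3-clique {a, d, h}. A clique must lie in a single bag of any decomposition, so no decomposition can have width below 2. The upper and lower bounds meet at 2, so that is the treewidth.

Treewidth 2.
One such decomposition:
Bags: B1 = {a, c, f}  B2 = {a, b, c}  B3 = {b, c, e}  B4 = {b, c, g}  B5 = {a, c, d}  B6 = {a, d, h}
Tree: B1–B2, B2–B3, B2–B4, B1–B5, B5–B6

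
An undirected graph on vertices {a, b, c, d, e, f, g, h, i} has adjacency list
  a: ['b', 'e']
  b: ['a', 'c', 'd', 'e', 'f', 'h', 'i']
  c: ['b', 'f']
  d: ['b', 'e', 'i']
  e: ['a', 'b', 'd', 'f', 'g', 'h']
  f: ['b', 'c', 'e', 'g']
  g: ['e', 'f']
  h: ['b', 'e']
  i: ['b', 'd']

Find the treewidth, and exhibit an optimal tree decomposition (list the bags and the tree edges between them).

The largest bag has 3 vertices, giving width 2; this decomposition certifies tw(G) ≤ 2. Conversely, {e, f, g} is a clique of size 3, and the vertices of any clique must share a bag in every tree decomposition; so some bag has ≥ 3 vertices and tw(G) ≥ 2. Therefore the treewidth is 2.

Treewidth 2.
One such decomposition:
Bags: B1 = {b, c, f}  B2 = {b, e, f}  B3 = {b, d, e}  B4 = {b, d, i}  B5 = {b, e, h}  B6 = {e, f, g}  B7 = {a, b, e}
Tree: B1–B2, B2–B3, B3–B4, B2–B5, B2–B6, B3–B7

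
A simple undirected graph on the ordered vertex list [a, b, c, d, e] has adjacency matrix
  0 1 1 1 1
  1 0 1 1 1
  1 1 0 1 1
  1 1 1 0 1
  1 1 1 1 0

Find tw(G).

4

A width-4 tree decomposition is:
Bags: B1 = {a, b, c, d, e}
Tree: (single bag)
A single bag containing all 5 vertices is trivially a valid decomposition of width 4. Conversely, {a, b, c, d, e} is a clique of size 5, and the vertices of any clique must share a bag in every tree decomposition; so some bag has ≥ 5 vertices and tw(G) ≥ 4. Combining the bounds, tw(G) = 4.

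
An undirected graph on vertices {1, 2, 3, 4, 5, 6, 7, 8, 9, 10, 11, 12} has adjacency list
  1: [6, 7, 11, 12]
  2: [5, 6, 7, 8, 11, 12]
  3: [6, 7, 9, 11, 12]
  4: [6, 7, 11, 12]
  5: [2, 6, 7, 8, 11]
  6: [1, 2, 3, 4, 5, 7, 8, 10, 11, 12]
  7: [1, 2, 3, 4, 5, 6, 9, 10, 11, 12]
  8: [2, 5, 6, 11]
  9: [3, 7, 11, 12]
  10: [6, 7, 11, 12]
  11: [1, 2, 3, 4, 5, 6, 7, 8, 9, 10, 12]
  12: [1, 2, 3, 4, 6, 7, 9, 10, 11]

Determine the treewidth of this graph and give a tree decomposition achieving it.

Treewidth 4.
One such decomposition:
Bags: B1 = {3, 6, 7, 11, 12}  B2 = {6, 7, 10, 11, 12}  B3 = {1, 6, 7, 11, 12}  B4 = {2, 6, 7, 11, 12}  B5 = {3, 7, 9, 11, 12}  B6 = {4, 6, 7, 11, 12}  B7 = {2, 5, 6, 7, 11}  B8 = {2, 5, 6, 8, 11}
Tree: B1–B2, B1–B3, B2–B4, B1–B5, B1–B6, B4–B7, B7–B8

Each bag holds 5 vertices, so the decomposition has width 4, which upper-bounds the treewidth. On the other hand G contains the 5-clique {3, 7, 9, 11, 12}. A clique must lie in a single bag of any decomposition, so no decomposition can have width below 4. Combining the bounds, tw(G) = 4.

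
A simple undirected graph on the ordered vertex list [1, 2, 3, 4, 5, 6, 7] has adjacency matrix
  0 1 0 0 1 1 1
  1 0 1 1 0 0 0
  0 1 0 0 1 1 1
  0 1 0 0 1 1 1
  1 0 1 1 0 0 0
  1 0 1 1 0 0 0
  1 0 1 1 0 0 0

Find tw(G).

3

A width-3 tree decomposition is:
Bags: B1 = {1, 3, 4, 6}  B2 = {1, 2, 3, 4}  B3 = {1, 3, 4, 5}  B4 = {1, 3, 4, 7}
Tree: B1–B2, B2–B3, B3–B4
Each bag holds 4 vertices, so the decomposition has width 3, which upper-bounds the treewidth. For the lower bound: the 4 vertex sets {3,6}, {1,2}, {4}, {5} are disjoint, each induces a connected subgraph, and every pair is joined by at least one edge of G. Contracting each set to a single vertex therefore yields K_{4} as a minor, and since treewidth is minor-monotone, tw(G) ≥ tw(K_{4}) = 3. Hence tw(G) = 3 exactly.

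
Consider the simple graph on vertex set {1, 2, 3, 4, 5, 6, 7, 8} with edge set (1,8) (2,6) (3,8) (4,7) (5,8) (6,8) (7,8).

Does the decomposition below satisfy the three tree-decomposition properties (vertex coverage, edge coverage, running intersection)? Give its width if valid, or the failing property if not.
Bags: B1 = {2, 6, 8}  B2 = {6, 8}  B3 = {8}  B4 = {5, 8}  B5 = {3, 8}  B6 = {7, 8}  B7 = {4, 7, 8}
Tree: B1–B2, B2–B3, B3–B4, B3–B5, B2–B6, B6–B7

No — vertex 1 appears in no bag.

A tree decomposition must satisfy three properties: every vertex lies in some bag; for every edge, both endpoints lie together in some bag; and for every vertex, the bags containing it form a connected subtree. Here vertex 1 appears in no bag, so the decomposition is invalid.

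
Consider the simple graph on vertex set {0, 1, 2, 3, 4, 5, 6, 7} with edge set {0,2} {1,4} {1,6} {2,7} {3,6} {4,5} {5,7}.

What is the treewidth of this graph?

A width-1 tree decomposition is:
Bags: B1 = {3, 6}  B2 = {1, 6}  B3 = {1, 4}  B4 = {4, 5}  B5 = {5, 7}  B6 = {2, 7}  B7 = {0, 2}
Tree: B1–B2, B2–B3, B3–B4, B4–B5, B5–B6, B6–B7
The largest bag has 2 vertices, giving width 1; this decomposition certifies tw(G) ≤ 1. Any graph with an edge has treewidth ≥ 1, and G has the edge 3–6. Hence tw(G) = 1 exactly.

1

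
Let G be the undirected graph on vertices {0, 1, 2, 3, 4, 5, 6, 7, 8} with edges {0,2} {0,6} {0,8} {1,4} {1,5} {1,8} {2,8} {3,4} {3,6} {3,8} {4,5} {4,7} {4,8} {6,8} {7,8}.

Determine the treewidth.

2

A width-2 tree decomposition is:
Bags: B1 = {3, 6, 8}  B2 = {0, 6, 8}  B3 = {3, 4, 8}  B4 = {1, 4, 8}  B5 = {1, 4, 5}  B6 = {0, 2, 8}  B7 = {4, 7, 8}
Tree: B1–B2, B1–B3, B3–B4, B4–B5, B2–B6, B4–B7
Every bag has size at most 3, so the width is 3 − 1 = 2 and tw(G) ≤ 2. Conversely, {0, 2, 8} is a clique of size 3, and the vertices of any clique must share a bag in every tree decomposition; so some bag has ≥ 3 vertices and tw(G) ≥ 2. Combining the bounds, tw(G) = 2.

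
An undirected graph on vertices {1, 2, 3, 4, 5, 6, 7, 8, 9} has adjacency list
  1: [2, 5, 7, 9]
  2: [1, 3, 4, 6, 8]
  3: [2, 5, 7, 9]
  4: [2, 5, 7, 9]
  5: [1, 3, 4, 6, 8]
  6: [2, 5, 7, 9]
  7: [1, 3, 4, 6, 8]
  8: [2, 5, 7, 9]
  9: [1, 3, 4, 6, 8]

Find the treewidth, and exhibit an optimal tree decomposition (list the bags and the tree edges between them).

Treewidth 4.
One such decomposition:
Bags: B1 = {2, 3, 5, 7, 9}  B2 = {2, 5, 7, 8, 9}  B3 = {2, 5, 6, 7, 9}  B4 = {1, 2, 5, 7, 9}  B5 = {2, 4, 5, 7, 9}
Tree: B1–B2, B2–B3, B3–B4, B4–B5

Each bag holds 5 vertices, so the decomposition has width 4, which upper-bounds the treewidth. For the lower bound: the 5 vertex sets {3,7}, {8,9}, {5,6}, {2}, {1} are disjoint, each induces a connected subgraph, and every pair is joined by at least one edge of G. Contracting each set to a single vertex therefore yields K_{5} as a minor, and since treewidth is minor-monotone, tw(G) ≥ tw(K_{5}) = 4. Therefore the treewidth is 4.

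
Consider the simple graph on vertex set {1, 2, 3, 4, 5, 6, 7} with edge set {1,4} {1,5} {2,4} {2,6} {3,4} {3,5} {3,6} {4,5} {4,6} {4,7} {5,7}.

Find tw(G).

A width-2 tree decomposition is:
Bags: B1 = {3, 4, 5}  B2 = {3, 4, 6}  B3 = {4, 5, 7}  B4 = {2, 4, 6}  B5 = {1, 4, 5}
Tree: B1–B2, B1–B3, B2–B4, B1–B5
The largest bag has 3 vertices, giving width 2; this decomposition certifies tw(G) ≤ 2. On the other hand G contains the 3-clique {2, 4, 6}. A clique must lie in a single bag of any decomposition, so no decomposition can have width below 2. The upper and lower bounds meet at 2, so that is the treewidth.

2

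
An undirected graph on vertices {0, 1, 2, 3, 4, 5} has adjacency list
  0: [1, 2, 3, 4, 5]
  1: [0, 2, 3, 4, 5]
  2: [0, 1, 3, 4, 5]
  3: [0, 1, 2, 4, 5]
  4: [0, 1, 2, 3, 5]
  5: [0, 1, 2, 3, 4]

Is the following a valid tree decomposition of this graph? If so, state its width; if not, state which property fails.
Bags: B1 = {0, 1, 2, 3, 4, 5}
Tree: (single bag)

Every vertex of G appears in some bag (union = {0, 1, 2, 3, 4, 5}); every edge is covered by a bag; and for each vertex v the set of bags containing v is connected in the bag tree. The decomposition is therefore valid. The largest bag has 6 vertices, so the width is 5.

Yes; width 5.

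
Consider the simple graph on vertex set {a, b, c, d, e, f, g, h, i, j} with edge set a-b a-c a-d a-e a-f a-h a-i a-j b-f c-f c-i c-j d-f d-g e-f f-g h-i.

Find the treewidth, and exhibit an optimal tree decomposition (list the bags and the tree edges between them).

Each bag holds 3 vertices, so the decomposition has width 2, which upper-bounds the treewidth. For the lower bound, the 3 vertices {d, f, g} are pairwise adjacent, and any tree decomposition puts a clique entirely inside one bag — forcing width ≥ 2. Hence tw(G) = 2 exactly.

Treewidth 2.
One optimal decomposition is:
Bags: B1 = {a, c, f}  B2 = {a, c, j}  B3 = {a, d, f}  B4 = {d, f, g}  B5 = {a, c, i}  B6 = {a, h, i}  B7 = {a, e, f}  B8 = {a, b, f}
Tree: B1–B2, B1–B3, B3–B4, B2–B5, B5–B6, B1–B7, B1–B8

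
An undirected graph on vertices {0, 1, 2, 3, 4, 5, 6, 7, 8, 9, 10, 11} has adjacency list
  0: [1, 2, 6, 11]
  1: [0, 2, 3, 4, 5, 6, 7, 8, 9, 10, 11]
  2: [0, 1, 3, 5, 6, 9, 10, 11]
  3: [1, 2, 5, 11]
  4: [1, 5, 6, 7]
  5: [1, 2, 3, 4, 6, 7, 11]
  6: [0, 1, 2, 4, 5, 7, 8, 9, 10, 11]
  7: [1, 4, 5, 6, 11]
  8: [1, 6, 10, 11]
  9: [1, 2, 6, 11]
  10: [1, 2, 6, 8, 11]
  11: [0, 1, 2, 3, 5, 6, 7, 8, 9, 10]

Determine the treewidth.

A width-4 tree decomposition is:
Bags: B1 = {1, 2, 5, 6, 11}  B2 = {0, 1, 2, 6, 11}  B3 = {1, 5, 6, 7, 11}  B4 = {1, 2, 6, 10, 11}  B5 = {1, 4, 5, 6, 7}  B6 = {1, 6, 8, 10, 11}  B7 = {1, 2, 3, 5, 11}  B8 = {1, 2, 6, 9, 11}
Tree: B1–B2, B1–B3, B2–B4, B3–B5, B4–B6, B1–B7, B4–B8
Every bag has size at most 5, so the width is 5 − 1 = 4 and tw(G) ≤ 4. Conversely, {1, 2, 3, 5, 11} is a clique of size 5, and the vertices of any clique must share a bag in every tree decomposition; so some bag has ≥ 5 vertices and tw(G) ≥ 4. Therefore the treewidth is 4.

4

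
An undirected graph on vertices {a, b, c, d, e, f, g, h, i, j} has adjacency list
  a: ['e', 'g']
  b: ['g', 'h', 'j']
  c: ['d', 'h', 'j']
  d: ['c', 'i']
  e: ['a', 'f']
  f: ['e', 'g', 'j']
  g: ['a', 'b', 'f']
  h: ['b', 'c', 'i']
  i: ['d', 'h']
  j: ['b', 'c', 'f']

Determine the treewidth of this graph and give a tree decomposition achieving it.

Treewidth 2.
One optimal decomposition is:
Bags: B1 = {a, e, f}  B2 = {a, f, g}  B3 = {f, g, j}  B4 = {b, g, j}  B5 = {b, c, j}  B6 = {b, c, h}  B7 = {c, d, h}  B8 = {d, h, i}
Tree: B1–B2, B2–B3, B3–B4, B4–B5, B5–B6, B6–B7, B7–B8

The largest bag has 3 vertices, giving width 2; this decomposition certifies tw(G) ≤ 2. The edges e–a–g–f–e form a cycle, so G is not a tree and its treewidth is at least 2. The upper and lower bounds meet at 2, so that is the treewidth.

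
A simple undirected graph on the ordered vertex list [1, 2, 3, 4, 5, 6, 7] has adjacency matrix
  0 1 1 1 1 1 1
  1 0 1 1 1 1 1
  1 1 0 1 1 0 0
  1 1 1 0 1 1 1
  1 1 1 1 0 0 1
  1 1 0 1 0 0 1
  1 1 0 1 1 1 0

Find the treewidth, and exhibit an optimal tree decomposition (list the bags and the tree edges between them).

The largest bag has 5 vertices, giving width 4; this decomposition certifies tw(G) ≤ 4. On the other hand G contains the 5-clique {1, 2, 3, 4, 5}. A clique must lie in a single bag of any decomposition, so no decomposition can have width below 4. Therefore the treewidth is 4.

Treewidth 4.
Bags: B1 = {1, 2, 4, 5, 7}  B2 = {1, 2, 4, 6, 7}  B3 = {1, 2, 3, 4, 5}
Tree: B1–B2, B1–B3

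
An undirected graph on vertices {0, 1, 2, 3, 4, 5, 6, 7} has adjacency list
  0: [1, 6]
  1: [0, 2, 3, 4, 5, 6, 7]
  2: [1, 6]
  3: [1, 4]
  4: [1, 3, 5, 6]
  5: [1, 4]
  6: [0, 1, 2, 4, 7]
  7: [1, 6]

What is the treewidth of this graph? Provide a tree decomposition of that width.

The largest bag has 3 vertices, giving width 2; this decomposition certifies tw(G) ≤ 2. For the lower bound, the 3 vertices {1, 3, 4} are pairwise adjacent, and any tree decomposition puts a clique entirely inside one bag — forcing width ≥ 2. Hence tw(G) = 2 exactly.

Treewidth 2.
One such decomposition:
Bags: B1 = {1, 4, 6}  B2 = {1, 2, 6}  B3 = {1, 4, 5}  B4 = {0, 1, 6}  B5 = {1, 6, 7}  B6 = {1, 3, 4}
Tree: B1–B2, B1–B3, B1–B4, B2–B5, B1–B6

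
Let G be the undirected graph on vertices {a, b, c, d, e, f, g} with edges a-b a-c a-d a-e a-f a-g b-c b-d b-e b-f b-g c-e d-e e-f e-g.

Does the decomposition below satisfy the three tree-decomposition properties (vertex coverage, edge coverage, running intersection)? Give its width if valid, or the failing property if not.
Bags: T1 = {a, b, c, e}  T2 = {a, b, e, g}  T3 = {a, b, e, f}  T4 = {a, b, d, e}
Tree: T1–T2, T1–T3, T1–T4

Yes; width 3.

Every vertex of G appears in some bag (union = {a, b, c, d, e, f, g}); every edge is covered by a bag; and for each vertex v the set of bags containing v is connected in the bag tree. The decomposition is therefore valid. The largest bag has 4 vertices, so the width is 3.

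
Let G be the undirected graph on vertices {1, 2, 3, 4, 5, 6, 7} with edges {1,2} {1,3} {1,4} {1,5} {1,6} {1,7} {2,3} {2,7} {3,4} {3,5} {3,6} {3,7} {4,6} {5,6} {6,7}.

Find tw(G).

A width-3 tree decomposition is:
Bags: B1 = {1, 3, 6, 7}  B2 = {1, 2, 3, 7}  B3 = {1, 3, 4, 6}  B4 = {1, 3, 5, 6}
Tree: B1–B2, B1–B3, B3–B4
The largest bag has 4 vertices, giving width 3; this decomposition certifies tw(G) ≤ 3. On the other hand G contains the 4-clique {1, 2, 3, 7}. A clique must lie in a single bag of any decomposition, so no decomposition can have width below 3. Combining the bounds, tw(G) = 3.

3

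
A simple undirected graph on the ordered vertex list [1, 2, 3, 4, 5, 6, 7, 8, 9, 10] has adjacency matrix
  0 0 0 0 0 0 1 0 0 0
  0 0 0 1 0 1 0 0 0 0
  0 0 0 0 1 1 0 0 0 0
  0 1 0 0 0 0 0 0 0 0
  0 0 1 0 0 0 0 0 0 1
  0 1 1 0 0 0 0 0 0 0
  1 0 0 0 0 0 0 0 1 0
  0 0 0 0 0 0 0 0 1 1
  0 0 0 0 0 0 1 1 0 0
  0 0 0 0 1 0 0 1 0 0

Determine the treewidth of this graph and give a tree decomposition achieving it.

Treewidth 1.
One such decomposition:
Bags: B1 = {2, 4}  B2 = {2, 6}  B3 = {3, 6}  B4 = {3, 5}  B5 = {5, 10}  B6 = {8, 10}  B7 = {8, 9}  B8 = {7, 9}  B9 = {1, 7}
Tree: B1–B2, B2–B3, B3–B4, B4–B5, B5–B6, B6–B7, B7–B8, B8–B9

Every bag has size at most 2, so the width is 2 − 1 = 1 and tw(G) ≤ 1. G has an edge, so its treewidth is at least 1. Hence tw(G) = 1 exactly.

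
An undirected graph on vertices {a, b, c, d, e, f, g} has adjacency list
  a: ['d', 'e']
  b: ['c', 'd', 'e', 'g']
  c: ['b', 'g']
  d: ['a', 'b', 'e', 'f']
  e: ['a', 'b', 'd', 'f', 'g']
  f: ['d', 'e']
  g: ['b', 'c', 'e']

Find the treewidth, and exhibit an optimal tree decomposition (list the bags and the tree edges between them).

Treewidth 2.
One such decomposition:
Bags: B1 = {b, d, e}  B2 = {a, d, e}  B3 = {b, e, g}  B4 = {b, c, g}  B5 = {d, e, f}
Tree: B1–B2, B1–B3, B3–B4, B2–B5

The largest bag has 3 vertices, giving width 2; this decomposition certifies tw(G) ≤ 2. Conversely, {a, d, e} is a clique of size 3, and the vertices of any clique must share a bag in every tree decomposition; so some bag has ≥ 3 vertices and tw(G) ≥ 2. The upper and lower bounds meet at 2, so that is the treewidth.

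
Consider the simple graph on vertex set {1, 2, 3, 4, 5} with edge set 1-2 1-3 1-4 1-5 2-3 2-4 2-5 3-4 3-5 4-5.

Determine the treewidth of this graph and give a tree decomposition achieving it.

Treewidth 4.
Bags: B1 = {1, 2, 3, 4, 5}
Tree: (single bag)

With just one bag of size 5, the width is 5 − 1 = 4, so tw(G) ≤ 4. Conversely, {1, 2, 3, 4, 5} is a clique of size 5, and the vertices of any clique must share a bag in every tree decomposition; so some bag has ≥ 5 vertices and tw(G) ≥ 4. Hence tw(G) = 4 exactly.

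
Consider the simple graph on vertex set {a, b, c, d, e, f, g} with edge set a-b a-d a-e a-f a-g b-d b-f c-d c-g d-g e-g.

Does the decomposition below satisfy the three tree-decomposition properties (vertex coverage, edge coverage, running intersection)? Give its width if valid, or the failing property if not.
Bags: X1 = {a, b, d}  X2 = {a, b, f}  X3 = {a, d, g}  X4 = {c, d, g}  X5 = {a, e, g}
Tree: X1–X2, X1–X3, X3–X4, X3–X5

Checking the three conditions: (i) the bags cover all of {a, b, c, d, e, f, g}; (ii) for each edge, some bag contains both endpoints; (iii) the bags containing any fixed vertex form a subtree. All hold, so the decomposition is valid with width 3 − 1 = 2.

Yes; width 2.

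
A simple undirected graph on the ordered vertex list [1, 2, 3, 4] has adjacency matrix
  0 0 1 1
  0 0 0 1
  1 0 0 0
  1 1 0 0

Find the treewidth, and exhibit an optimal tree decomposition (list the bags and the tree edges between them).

Each bag holds 2 vertices, so the decomposition has width 1, which upper-bounds the treewidth. Any graph with an edge has treewidth ≥ 1, and G has the edge 2–4. Therefore the treewidth is 1.

Treewidth 1.
One such decomposition:
Bags: B1 = {2, 4}  B2 = {1, 4}  B3 = {1, 3}
Tree: B1–B2, B2–B3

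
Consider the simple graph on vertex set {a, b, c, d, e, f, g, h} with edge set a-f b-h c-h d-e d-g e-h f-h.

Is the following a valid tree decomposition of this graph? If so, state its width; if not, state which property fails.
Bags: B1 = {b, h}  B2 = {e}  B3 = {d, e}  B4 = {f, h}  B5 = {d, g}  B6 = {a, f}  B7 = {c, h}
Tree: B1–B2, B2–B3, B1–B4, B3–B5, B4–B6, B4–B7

A tree decomposition must satisfy three properties: every vertex lies in some bag; for every edge, both endpoints lie together in some bag; and for every vertex, the bags containing it form a connected subtree. Here edge (h,e) lies in no bag, so the decomposition is invalid.

No — edge (h,e) lies in no bag.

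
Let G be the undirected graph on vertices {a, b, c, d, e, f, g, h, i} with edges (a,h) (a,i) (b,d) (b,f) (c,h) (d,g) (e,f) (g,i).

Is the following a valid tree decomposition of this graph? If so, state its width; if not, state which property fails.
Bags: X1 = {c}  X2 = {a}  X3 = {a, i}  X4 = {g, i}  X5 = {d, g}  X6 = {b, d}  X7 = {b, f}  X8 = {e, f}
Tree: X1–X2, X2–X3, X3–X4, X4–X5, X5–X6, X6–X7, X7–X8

A tree decomposition must satisfy three properties: every vertex lies in some bag; for every edge, both endpoints lie together in some bag; and for every vertex, the bags containing it form a connected subtree. Here vertex h appears in no bag, so the decomposition is invalid.

No — vertex h appears in no bag.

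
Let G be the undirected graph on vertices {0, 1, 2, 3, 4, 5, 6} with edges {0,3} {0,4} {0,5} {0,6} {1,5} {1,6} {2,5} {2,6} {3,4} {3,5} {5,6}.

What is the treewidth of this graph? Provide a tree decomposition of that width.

Each bag holds 3 vertices, so the decomposition has width 2, which upper-bounds the treewidth. On the other hand G contains the 3-clique {0, 3, 4}. A clique must lie in a single bag of any decomposition, so no decomposition can have width below 2. Combining the bounds, tw(G) = 2.

Treewidth 2.
One optimal decomposition is:
Bags: B1 = {0, 5, 6}  B2 = {0, 3, 5}  B3 = {2, 5, 6}  B4 = {1, 5, 6}  B5 = {0, 3, 4}
Tree: B1–B2, B1–B3, B1–B4, B2–B5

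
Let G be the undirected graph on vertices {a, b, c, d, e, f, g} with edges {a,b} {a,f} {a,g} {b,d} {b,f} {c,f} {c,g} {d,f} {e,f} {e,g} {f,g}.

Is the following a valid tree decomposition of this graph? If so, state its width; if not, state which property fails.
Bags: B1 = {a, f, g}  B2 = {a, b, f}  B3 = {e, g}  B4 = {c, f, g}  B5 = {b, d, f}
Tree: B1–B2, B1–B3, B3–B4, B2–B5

A tree decomposition must satisfy three properties: every vertex lies in some bag; for every edge, both endpoints lie together in some bag; and for every vertex, the bags containing it form a connected subtree. Here edge (f,e) lies in no bag, so the decomposition is invalid.

No — edge (f,e) lies in no bag.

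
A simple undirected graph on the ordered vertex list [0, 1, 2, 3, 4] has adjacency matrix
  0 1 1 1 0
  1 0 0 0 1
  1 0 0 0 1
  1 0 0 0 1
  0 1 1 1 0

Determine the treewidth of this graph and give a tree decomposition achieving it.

The largest bag has 3 vertices, giving width 2; this decomposition certifies tw(G) ≤ 2. For the lower bound, G contains the cycle 0–1–4–2–0, so G is not a forest; only forests have treewidth ≤ 1, hence tw(G) ≥ 2. The upper and lower bounds meet at 2, so that is the treewidth.

Treewidth 2.
One such decomposition:
Bags: B1 = {0, 1, 4}  B2 = {0, 2, 4}  B3 = {0, 3, 4}
Tree: B1–B2, B2–B3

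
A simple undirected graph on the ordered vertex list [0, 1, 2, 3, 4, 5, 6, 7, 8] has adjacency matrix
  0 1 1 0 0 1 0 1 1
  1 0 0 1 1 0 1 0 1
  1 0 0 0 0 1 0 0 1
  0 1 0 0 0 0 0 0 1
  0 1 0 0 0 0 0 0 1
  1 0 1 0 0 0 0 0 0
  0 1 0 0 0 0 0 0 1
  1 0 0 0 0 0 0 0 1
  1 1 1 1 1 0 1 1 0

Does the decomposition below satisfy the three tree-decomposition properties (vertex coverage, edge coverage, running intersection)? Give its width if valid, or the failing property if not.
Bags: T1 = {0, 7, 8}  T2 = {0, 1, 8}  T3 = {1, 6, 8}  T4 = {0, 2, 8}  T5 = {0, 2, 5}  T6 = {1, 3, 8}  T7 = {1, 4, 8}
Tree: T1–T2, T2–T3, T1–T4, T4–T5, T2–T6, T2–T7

Every vertex of G appears in some bag (union = {0, 1, 2, 3, 4, 5, 6, 7, 8}); every edge is covered by a bag; and for each vertex v the set of bags containing v is connected in the bag tree. The decomposition is therefore valid. The largest bag has 3 vertices, so the width is 2.

Yes; width 2.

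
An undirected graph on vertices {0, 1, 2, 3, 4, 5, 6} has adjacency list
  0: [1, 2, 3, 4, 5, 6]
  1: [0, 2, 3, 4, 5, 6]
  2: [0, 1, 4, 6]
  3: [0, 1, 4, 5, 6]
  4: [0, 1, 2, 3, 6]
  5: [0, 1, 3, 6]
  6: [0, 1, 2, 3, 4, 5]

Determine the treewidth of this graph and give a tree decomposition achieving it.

Treewidth 4.
One such decomposition:
Bags: B1 = {0, 1, 3, 5, 6}  B2 = {0, 1, 3, 4, 6}  B3 = {0, 1, 2, 4, 6}
Tree: B1–B2, B2–B3

Every bag has size at most 5, so the width is 5 − 1 = 4 and tw(G) ≤ 4. For the lower bound, the 5 vertices {0, 1, 2, 4, 6} are pairwise adjacent, and any tree decomposition puts a clique entirely inside one bag — forcing width ≥ 4. The upper and lower bounds meet at 4, so that is the treewidth.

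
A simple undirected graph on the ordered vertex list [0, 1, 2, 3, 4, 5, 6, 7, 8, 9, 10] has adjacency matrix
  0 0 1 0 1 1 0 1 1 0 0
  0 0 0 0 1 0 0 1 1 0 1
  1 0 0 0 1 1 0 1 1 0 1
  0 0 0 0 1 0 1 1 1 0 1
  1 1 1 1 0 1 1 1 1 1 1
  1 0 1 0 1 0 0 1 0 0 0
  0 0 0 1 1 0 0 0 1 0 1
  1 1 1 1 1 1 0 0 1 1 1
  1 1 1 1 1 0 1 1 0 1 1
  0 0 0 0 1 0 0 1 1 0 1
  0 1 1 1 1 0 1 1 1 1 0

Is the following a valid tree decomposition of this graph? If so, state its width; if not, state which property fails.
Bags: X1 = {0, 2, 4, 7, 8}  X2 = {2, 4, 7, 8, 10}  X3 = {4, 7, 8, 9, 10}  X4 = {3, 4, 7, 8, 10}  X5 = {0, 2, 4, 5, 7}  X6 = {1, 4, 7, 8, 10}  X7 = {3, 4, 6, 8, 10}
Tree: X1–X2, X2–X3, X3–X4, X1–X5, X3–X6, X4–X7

Yes; width 4.

Checking the three conditions: (i) the bags cover all of {0, 1, 2, 3, 4, 5, 6, 7, 8, 9, 10}; (ii) for each edge, some bag contains both endpoints; (iii) the bags containing any fixed vertex form a subtree. All hold, so the decomposition is valid with width 5 − 1 = 4.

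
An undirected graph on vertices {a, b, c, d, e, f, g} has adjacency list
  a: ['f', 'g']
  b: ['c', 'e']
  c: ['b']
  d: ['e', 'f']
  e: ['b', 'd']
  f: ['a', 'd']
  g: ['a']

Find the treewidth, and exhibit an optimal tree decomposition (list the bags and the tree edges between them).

The largest bag has 2 vertices, giving width 1; this decomposition certifies tw(G) ≤ 1. Since G has at least one edge (e.g. c–b), it is not an edgeless graph, so tw(G) ≥ 1. Therefore the treewidth is 1.

Treewidth 1.
One such decomposition:
Bags: B1 = {b, c}  B2 = {b, e}  B3 = {d, e}  B4 = {d, f}  B5 = {a, f}  B6 = {a, g}
Tree: B1–B2, B2–B3, B3–B4, B4–B5, B5–B6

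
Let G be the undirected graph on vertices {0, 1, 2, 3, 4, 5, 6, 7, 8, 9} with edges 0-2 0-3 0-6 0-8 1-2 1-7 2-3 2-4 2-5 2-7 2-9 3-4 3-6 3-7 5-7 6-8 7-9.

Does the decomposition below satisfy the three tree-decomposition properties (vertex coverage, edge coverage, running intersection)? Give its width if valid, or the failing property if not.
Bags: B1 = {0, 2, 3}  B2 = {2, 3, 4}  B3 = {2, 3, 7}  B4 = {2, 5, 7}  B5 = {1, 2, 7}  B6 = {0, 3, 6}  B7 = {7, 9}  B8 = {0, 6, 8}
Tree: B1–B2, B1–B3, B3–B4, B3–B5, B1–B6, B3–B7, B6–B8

A tree decomposition must satisfy three properties: every vertex lies in some bag; for every edge, both endpoints lie together in some bag; and for every vertex, the bags containing it form a connected subtree. Here edge (2,9) lies in no bag, so the decomposition is invalid.

No — edge (2,9) lies in no bag.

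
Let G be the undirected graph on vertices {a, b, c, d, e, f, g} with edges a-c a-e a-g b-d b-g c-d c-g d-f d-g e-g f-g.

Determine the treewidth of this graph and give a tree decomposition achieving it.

Treewidth 2.
Bags: B1 = {b, d, g}  B2 = {c, d, g}  B3 = {a, c, g}  B4 = {a, e, g}  B5 = {d, f, g}
Tree: B1–B2, B2–B3, B3–B4, B1–B5

The largest bag has 3 vertices, giving width 2; this decomposition certifies tw(G) ≤ 2. For the lower bound, the 3 vertices {c, d, g} are pairwise adjacent, and any tree decomposition puts a clique entirely inside one bag — forcing width ≥ 2. Combining the bounds, tw(G) = 2.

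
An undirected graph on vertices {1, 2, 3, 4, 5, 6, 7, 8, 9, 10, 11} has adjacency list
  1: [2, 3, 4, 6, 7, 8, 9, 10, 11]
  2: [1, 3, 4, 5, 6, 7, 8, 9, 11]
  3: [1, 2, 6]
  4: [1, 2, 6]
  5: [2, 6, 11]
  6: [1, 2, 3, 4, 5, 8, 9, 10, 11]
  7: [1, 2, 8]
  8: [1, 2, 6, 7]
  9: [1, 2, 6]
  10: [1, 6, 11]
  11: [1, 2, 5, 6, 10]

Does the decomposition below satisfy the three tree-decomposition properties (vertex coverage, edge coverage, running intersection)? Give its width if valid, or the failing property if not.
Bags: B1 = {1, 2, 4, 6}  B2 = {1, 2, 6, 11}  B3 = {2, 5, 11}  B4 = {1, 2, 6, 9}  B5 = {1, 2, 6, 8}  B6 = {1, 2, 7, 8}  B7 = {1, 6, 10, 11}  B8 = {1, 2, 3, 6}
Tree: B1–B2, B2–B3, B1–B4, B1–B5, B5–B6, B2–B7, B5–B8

A tree decomposition must satisfy three properties: every vertex lies in some bag; for every edge, both endpoints lie together in some bag; and for every vertex, the bags containing it form a connected subtree. Here edge (6,5) lies in no bag, so the decomposition is invalid.

No — edge (6,5) lies in no bag.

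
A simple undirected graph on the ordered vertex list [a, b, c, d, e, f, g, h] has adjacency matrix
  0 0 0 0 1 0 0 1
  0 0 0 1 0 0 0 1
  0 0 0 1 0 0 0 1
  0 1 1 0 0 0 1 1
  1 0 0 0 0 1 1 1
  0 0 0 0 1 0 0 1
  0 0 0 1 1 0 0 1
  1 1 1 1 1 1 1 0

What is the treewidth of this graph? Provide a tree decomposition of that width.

Every bag has size at most 3, so the width is 3 − 1 = 2 and tw(G) ≤ 2. On the other hand G contains the 3-clique {d, g, h}. A clique must lie in a single bag of any decomposition, so no decomposition can have width below 2. Therefore the treewidth is 2.

Treewidth 2.
One optimal decomposition is:
Bags: B1 = {e, g, h}  B2 = {d, g, h}  B3 = {c, d, h}  B4 = {a, e, h}  B5 = {b, d, h}  B6 = {e, f, h}
Tree: B1–B2, B2–B3, B1–B4, B3–B5, B1–B6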